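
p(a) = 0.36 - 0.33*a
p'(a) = -0.330000000000000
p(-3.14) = 1.40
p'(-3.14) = -0.33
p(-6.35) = 2.46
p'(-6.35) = -0.33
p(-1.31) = 0.79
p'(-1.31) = -0.33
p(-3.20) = 1.42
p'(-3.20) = -0.33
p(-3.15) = 1.40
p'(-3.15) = -0.33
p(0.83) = 0.09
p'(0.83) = -0.33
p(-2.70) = 1.25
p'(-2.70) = -0.33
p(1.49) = -0.13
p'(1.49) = -0.33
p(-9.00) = 3.33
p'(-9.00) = -0.33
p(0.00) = 0.36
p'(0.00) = -0.33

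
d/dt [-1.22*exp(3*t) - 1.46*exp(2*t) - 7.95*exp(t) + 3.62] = (-3.66*exp(2*t) - 2.92*exp(t) - 7.95)*exp(t)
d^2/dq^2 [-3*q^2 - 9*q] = -6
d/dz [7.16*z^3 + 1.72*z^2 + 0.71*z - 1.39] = 21.48*z^2 + 3.44*z + 0.71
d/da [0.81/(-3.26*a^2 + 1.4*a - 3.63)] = (5.2812*a - 1.134)/(3.26*a^2 - 1.4*a + 3.63)^2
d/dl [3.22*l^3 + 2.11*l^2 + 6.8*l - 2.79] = 9.66*l^2 + 4.22*l + 6.8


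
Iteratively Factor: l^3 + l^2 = (l)*(l^2 + l) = l*(l + 1)*(l)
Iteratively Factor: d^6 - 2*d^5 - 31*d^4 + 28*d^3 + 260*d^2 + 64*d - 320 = (d - 4)*(d^5 + 2*d^4 - 23*d^3 - 64*d^2 + 4*d + 80) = (d - 4)*(d + 4)*(d^4 - 2*d^3 - 15*d^2 - 4*d + 20) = (d - 5)*(d - 4)*(d + 4)*(d^3 + 3*d^2 - 4) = (d - 5)*(d - 4)*(d + 2)*(d + 4)*(d^2 + d - 2) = (d - 5)*(d - 4)*(d - 1)*(d + 2)*(d + 4)*(d + 2)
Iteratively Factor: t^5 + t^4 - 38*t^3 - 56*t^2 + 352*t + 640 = (t + 4)*(t^4 - 3*t^3 - 26*t^2 + 48*t + 160) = (t - 4)*(t + 4)*(t^3 + t^2 - 22*t - 40) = (t - 4)*(t + 4)^2*(t^2 - 3*t - 10) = (t - 5)*(t - 4)*(t + 4)^2*(t + 2)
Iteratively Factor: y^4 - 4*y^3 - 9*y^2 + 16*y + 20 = (y - 5)*(y^3 + y^2 - 4*y - 4) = (y - 5)*(y + 2)*(y^2 - y - 2) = (y - 5)*(y + 1)*(y + 2)*(y - 2)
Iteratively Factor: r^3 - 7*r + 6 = (r - 1)*(r^2 + r - 6) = (r - 2)*(r - 1)*(r + 3)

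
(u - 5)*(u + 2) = u^2 - 3*u - 10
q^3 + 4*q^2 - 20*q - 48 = (q - 4)*(q + 2)*(q + 6)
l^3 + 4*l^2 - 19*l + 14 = (l - 2)*(l - 1)*(l + 7)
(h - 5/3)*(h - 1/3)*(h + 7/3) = h^3 + h^2/3 - 37*h/9 + 35/27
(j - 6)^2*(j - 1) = j^3 - 13*j^2 + 48*j - 36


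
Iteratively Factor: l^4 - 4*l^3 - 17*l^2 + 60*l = (l - 5)*(l^3 + l^2 - 12*l) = (l - 5)*(l - 3)*(l^2 + 4*l) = l*(l - 5)*(l - 3)*(l + 4)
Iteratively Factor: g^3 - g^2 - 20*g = (g + 4)*(g^2 - 5*g) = g*(g + 4)*(g - 5)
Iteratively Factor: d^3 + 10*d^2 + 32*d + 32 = (d + 4)*(d^2 + 6*d + 8) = (d + 2)*(d + 4)*(d + 4)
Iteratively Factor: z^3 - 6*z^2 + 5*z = (z)*(z^2 - 6*z + 5) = z*(z - 5)*(z - 1)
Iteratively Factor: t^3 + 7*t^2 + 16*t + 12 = (t + 3)*(t^2 + 4*t + 4) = (t + 2)*(t + 3)*(t + 2)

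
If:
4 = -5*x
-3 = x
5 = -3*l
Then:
No Solution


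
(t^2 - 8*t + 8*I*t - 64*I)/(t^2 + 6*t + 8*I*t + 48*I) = (t - 8)/(t + 6)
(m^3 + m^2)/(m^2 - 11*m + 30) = m^2*(m + 1)/(m^2 - 11*m + 30)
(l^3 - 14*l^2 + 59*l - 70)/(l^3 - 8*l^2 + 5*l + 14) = (l - 5)/(l + 1)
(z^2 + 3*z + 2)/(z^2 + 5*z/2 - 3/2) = 2*(z^2 + 3*z + 2)/(2*z^2 + 5*z - 3)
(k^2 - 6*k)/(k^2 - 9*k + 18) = k/(k - 3)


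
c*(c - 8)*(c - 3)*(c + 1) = c^4 - 10*c^3 + 13*c^2 + 24*c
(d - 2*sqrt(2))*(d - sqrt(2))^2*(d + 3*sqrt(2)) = d^4 - sqrt(2)*d^3 - 14*d^2 + 26*sqrt(2)*d - 24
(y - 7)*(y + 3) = y^2 - 4*y - 21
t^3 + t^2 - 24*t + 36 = (t - 3)*(t - 2)*(t + 6)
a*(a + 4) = a^2 + 4*a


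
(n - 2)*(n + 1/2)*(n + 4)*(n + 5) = n^4 + 15*n^3/2 + 11*n^2/2 - 39*n - 20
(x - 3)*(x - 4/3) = x^2 - 13*x/3 + 4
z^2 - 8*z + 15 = (z - 5)*(z - 3)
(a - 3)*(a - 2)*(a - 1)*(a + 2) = a^4 - 4*a^3 - a^2 + 16*a - 12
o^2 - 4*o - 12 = (o - 6)*(o + 2)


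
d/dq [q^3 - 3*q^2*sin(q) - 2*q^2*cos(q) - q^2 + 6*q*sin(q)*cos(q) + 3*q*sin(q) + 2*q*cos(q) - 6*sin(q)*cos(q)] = 2*q^2*sin(q) - 3*q^2*cos(q) + 3*q^2 - 8*q*sin(q) - q*cos(q) + 6*q*cos(2*q) - 2*q + 3*sin(q) + 3*sin(2*q) + 2*cos(q) - 6*cos(2*q)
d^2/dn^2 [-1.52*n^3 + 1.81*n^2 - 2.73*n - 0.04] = 3.62 - 9.12*n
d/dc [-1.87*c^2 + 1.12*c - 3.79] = 1.12 - 3.74*c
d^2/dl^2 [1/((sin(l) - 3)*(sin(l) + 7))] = (-4*sin(l)^4 - 12*sin(l)^3 - 94*sin(l)^2 - 60*sin(l) + 74)/((sin(l) - 3)^3*(sin(l) + 7)^3)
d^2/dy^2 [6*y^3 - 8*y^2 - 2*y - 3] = 36*y - 16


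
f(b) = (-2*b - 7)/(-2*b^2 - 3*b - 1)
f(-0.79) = -44.50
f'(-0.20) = -58.85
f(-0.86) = -52.38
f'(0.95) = -1.54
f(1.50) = 1.00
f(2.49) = 0.57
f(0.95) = 1.57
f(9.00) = 0.13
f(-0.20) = 13.75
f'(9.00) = -0.02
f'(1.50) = -0.70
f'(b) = (-2*b - 7)*(4*b + 3)/(-2*b^2 - 3*b - 1)^2 - 2/(-2*b^2 - 3*b - 1) = (4*b^2 + 6*b - (2*b + 7)*(4*b + 3) + 2)/(2*b^2 + 3*b + 1)^2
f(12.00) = 0.10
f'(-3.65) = 0.11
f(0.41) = 3.05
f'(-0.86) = 208.81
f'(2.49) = -0.26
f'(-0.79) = 42.04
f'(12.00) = -0.00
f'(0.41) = -4.73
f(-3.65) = -0.02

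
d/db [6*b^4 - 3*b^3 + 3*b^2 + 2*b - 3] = 24*b^3 - 9*b^2 + 6*b + 2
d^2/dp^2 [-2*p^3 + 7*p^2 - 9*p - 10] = 14 - 12*p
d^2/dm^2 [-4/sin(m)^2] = 8*(2*sin(m)^2 - 3)/sin(m)^4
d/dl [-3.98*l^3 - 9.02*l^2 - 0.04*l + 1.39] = -11.94*l^2 - 18.04*l - 0.04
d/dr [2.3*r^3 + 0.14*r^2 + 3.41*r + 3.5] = 6.9*r^2 + 0.28*r + 3.41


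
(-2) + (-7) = -9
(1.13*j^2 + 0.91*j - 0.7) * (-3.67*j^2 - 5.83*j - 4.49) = -4.1471*j^4 - 9.9276*j^3 - 7.81*j^2 - 0.00490000000000101*j + 3.143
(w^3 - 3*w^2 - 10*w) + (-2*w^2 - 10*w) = w^3 - 5*w^2 - 20*w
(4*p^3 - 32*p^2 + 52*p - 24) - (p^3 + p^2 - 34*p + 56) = 3*p^3 - 33*p^2 + 86*p - 80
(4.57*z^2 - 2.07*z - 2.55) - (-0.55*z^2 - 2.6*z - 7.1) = 5.12*z^2 + 0.53*z + 4.55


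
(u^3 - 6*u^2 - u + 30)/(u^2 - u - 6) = u - 5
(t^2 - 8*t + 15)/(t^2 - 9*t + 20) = (t - 3)/(t - 4)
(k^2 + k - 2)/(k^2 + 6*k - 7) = (k + 2)/(k + 7)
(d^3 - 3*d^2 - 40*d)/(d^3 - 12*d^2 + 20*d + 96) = d*(d + 5)/(d^2 - 4*d - 12)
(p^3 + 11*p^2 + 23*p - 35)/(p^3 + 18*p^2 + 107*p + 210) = (p - 1)/(p + 6)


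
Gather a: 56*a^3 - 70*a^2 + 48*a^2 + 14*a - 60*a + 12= 56*a^3 - 22*a^2 - 46*a + 12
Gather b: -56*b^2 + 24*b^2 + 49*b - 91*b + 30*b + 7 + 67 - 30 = -32*b^2 - 12*b + 44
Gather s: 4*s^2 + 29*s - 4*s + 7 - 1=4*s^2 + 25*s + 6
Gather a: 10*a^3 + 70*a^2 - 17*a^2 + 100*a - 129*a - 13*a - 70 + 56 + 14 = 10*a^3 + 53*a^2 - 42*a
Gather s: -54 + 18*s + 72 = 18*s + 18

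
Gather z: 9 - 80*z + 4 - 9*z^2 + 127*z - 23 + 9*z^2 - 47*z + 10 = 0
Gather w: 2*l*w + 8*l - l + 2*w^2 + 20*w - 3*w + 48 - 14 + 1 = 7*l + 2*w^2 + w*(2*l + 17) + 35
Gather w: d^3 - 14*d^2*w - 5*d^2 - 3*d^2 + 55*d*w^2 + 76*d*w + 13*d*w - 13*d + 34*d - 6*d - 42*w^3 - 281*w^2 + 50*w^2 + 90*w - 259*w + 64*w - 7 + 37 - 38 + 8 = d^3 - 8*d^2 + 15*d - 42*w^3 + w^2*(55*d - 231) + w*(-14*d^2 + 89*d - 105)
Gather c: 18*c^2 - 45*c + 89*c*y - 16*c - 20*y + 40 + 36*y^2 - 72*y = 18*c^2 + c*(89*y - 61) + 36*y^2 - 92*y + 40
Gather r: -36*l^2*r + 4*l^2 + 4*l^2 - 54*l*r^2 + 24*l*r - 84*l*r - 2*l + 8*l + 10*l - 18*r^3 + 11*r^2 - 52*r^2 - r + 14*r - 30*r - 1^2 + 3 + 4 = 8*l^2 + 16*l - 18*r^3 + r^2*(-54*l - 41) + r*(-36*l^2 - 60*l - 17) + 6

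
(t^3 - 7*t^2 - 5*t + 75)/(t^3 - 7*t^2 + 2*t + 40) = (t^2 - 2*t - 15)/(t^2 - 2*t - 8)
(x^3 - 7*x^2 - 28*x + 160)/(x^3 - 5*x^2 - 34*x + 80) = (x - 4)/(x - 2)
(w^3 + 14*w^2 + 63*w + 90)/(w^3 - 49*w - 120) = (w + 6)/(w - 8)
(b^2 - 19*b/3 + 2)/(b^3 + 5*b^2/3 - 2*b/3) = (b - 6)/(b*(b + 2))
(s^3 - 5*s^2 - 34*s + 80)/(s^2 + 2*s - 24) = (s^3 - 5*s^2 - 34*s + 80)/(s^2 + 2*s - 24)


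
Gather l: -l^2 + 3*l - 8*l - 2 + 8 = -l^2 - 5*l + 6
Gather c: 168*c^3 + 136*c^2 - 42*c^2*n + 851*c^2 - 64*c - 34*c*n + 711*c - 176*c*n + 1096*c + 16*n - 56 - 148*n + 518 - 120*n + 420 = 168*c^3 + c^2*(987 - 42*n) + c*(1743 - 210*n) - 252*n + 882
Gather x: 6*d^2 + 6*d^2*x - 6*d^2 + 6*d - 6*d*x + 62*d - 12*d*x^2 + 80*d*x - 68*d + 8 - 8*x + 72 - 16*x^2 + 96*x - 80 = x^2*(-12*d - 16) + x*(6*d^2 + 74*d + 88)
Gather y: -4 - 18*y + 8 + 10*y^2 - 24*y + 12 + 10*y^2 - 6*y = 20*y^2 - 48*y + 16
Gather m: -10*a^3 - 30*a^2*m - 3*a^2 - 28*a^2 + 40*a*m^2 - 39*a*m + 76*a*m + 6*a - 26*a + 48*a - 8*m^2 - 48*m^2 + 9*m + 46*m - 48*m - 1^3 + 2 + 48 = -10*a^3 - 31*a^2 + 28*a + m^2*(40*a - 56) + m*(-30*a^2 + 37*a + 7) + 49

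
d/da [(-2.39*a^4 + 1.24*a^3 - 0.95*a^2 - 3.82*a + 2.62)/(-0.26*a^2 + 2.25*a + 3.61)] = (1.2428*a^5 - 16.4549*a^4 - 28.9316*a^3 + 10.2985*a^2 - 5.4966*a - 19.6852)/(0.0676*a^4 - 1.17*a^3 + 3.1853*a^2 + 16.245*a + 13.0321)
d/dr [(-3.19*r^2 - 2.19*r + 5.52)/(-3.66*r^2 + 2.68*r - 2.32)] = (-16.5646*r^2 + 55.208*r - 9.7128)/(13.3956*r^4 - 19.6176*r^3 + 24.1648*r^2 - 12.4352*r + 5.3824)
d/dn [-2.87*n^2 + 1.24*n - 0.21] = 1.24 - 5.74*n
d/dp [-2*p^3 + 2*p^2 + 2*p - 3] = -6*p^2 + 4*p + 2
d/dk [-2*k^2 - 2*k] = -4*k - 2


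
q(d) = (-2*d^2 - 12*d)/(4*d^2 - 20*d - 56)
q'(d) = (20 - 8*d)*(-2*d^2 - 12*d)/(4*d^2 - 20*d - 56)^2 + (-4*d - 12)/(4*d^2 - 20*d - 56)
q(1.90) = 0.38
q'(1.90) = 0.22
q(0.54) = 0.11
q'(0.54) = 0.19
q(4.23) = 1.25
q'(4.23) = 0.67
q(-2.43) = 1.07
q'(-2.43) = 2.46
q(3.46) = 0.85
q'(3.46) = 0.42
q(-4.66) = 0.10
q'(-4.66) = 0.10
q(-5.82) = 0.01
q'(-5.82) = 0.06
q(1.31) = 0.25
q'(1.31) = 0.20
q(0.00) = 0.00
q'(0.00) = 0.21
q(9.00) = -3.07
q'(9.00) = 1.27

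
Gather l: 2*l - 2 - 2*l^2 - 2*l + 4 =2 - 2*l^2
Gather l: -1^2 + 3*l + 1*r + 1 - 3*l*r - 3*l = -3*l*r + r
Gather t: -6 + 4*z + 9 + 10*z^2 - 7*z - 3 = 10*z^2 - 3*z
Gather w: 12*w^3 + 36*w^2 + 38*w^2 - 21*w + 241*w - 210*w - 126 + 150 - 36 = 12*w^3 + 74*w^2 + 10*w - 12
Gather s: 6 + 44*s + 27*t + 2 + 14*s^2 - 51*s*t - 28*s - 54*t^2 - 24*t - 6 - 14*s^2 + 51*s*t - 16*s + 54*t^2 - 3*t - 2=0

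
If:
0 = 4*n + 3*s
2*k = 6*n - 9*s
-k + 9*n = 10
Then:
No Solution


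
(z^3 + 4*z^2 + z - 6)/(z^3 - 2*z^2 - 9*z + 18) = (z^2 + z - 2)/(z^2 - 5*z + 6)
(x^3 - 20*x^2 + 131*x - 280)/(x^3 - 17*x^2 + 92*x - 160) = (x - 7)/(x - 4)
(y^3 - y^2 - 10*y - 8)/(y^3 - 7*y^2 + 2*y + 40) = (y + 1)/(y - 5)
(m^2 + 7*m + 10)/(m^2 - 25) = (m + 2)/(m - 5)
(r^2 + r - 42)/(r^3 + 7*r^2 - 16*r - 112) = (r - 6)/(r^2 - 16)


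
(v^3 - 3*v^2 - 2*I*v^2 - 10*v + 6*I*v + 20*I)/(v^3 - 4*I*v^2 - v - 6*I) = (v^2 - 3*v - 10)/(v^2 - 2*I*v + 3)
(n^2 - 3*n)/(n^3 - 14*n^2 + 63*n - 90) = n/(n^2 - 11*n + 30)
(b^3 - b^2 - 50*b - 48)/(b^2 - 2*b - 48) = b + 1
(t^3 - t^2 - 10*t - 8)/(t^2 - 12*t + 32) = (t^2 + 3*t + 2)/(t - 8)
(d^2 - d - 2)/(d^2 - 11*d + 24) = (d^2 - d - 2)/(d^2 - 11*d + 24)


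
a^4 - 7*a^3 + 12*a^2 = a^2*(a - 4)*(a - 3)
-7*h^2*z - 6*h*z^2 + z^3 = z*(-7*h + z)*(h + z)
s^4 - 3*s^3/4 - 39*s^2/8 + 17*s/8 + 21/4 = (s - 2)*(s - 3/2)*(s + 1)*(s + 7/4)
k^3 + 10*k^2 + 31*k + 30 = (k + 2)*(k + 3)*(k + 5)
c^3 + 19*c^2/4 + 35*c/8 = c*(c + 5/4)*(c + 7/2)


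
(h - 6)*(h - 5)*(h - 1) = h^3 - 12*h^2 + 41*h - 30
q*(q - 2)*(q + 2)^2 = q^4 + 2*q^3 - 4*q^2 - 8*q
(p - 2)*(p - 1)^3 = p^4 - 5*p^3 + 9*p^2 - 7*p + 2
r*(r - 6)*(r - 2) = r^3 - 8*r^2 + 12*r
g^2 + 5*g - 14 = (g - 2)*(g + 7)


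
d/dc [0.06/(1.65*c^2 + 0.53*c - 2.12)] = (-0.198*c - 0.0318)/(1.65*c^2 + 0.53*c - 2.12)^2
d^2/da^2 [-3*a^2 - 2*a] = -6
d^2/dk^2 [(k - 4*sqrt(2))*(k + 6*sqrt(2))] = 2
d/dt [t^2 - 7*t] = 2*t - 7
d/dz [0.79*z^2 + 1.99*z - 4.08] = 1.58*z + 1.99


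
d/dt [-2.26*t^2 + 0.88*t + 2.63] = 0.88 - 4.52*t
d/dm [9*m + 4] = 9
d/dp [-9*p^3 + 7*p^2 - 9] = p*(14 - 27*p)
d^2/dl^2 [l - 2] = 0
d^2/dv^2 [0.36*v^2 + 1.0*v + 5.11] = 0.720000000000000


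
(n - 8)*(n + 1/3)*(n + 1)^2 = n^4 - 17*n^3/3 - 17*n^2 - 13*n - 8/3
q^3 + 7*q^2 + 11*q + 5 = (q + 1)^2*(q + 5)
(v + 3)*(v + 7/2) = v^2 + 13*v/2 + 21/2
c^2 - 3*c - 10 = (c - 5)*(c + 2)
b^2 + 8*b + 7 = (b + 1)*(b + 7)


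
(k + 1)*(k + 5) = k^2 + 6*k + 5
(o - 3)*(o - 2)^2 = o^3 - 7*o^2 + 16*o - 12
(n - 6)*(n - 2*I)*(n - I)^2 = n^4 - 6*n^3 - 4*I*n^3 - 5*n^2 + 24*I*n^2 + 30*n + 2*I*n - 12*I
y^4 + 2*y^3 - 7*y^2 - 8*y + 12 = (y - 2)*(y - 1)*(y + 2)*(y + 3)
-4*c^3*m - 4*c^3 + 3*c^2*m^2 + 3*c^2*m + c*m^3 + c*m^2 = (-c + m)*(4*c + m)*(c*m + c)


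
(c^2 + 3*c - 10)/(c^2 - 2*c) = (c + 5)/c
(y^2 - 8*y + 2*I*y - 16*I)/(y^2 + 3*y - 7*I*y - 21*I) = (y^2 + 2*y*(-4 + I) - 16*I)/(y^2 + y*(3 - 7*I) - 21*I)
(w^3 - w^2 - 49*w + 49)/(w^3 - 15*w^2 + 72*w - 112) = (w^2 + 6*w - 7)/(w^2 - 8*w + 16)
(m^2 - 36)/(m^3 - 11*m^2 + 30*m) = (m + 6)/(m*(m - 5))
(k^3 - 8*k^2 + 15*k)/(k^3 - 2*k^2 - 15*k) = (k - 3)/(k + 3)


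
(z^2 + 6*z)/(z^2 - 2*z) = (z + 6)/(z - 2)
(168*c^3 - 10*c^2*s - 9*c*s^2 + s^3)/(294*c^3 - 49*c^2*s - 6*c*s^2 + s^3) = (4*c + s)/(7*c + s)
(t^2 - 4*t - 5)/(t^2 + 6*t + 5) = (t - 5)/(t + 5)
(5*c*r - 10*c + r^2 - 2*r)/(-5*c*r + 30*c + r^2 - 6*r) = (-5*c*r + 10*c - r^2 + 2*r)/(5*c*r - 30*c - r^2 + 6*r)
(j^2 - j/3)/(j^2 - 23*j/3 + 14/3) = j*(3*j - 1)/(3*j^2 - 23*j + 14)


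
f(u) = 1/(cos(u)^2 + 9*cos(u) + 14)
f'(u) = (2*sin(u)*cos(u) + 9*sin(u))/(cos(u)^2 + 9*cos(u) + 14)^2 = (2*cos(u) + 9)*sin(u)/(cos(u)^2 + 9*cos(u) + 14)^2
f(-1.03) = 0.05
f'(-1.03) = -0.02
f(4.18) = 0.10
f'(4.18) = -0.07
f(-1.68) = 0.08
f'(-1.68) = -0.05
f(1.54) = 0.07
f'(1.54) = 0.04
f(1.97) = 0.09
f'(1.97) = 0.07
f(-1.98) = 0.09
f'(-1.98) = -0.07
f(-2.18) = 0.11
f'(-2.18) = -0.08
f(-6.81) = 0.04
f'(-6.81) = -0.01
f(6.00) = 0.04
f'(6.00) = -0.00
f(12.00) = 0.04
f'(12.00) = -0.01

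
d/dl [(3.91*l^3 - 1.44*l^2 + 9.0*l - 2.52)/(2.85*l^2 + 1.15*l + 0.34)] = (11.1435*l^4 + 8.993*l^3 - 23.3178*l^2 + 13.3848*l + 5.958)/(8.1225*l^4 + 6.555*l^3 + 3.2605*l^2 + 0.782*l + 0.1156)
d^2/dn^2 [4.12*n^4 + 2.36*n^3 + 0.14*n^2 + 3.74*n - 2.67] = 49.44*n^2 + 14.16*n + 0.28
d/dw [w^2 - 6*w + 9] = 2*w - 6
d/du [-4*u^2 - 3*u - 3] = -8*u - 3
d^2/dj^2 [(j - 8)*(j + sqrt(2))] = 2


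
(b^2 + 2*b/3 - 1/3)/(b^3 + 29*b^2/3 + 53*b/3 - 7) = (b + 1)/(b^2 + 10*b + 21)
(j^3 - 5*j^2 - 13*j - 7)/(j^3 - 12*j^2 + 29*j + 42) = (j + 1)/(j - 6)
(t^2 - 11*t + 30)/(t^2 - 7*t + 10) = (t - 6)/(t - 2)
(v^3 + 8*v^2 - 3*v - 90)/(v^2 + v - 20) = (v^2 + 3*v - 18)/(v - 4)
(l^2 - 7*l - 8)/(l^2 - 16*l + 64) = (l + 1)/(l - 8)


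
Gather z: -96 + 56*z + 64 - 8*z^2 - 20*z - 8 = -8*z^2 + 36*z - 40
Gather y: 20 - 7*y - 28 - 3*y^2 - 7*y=-3*y^2 - 14*y - 8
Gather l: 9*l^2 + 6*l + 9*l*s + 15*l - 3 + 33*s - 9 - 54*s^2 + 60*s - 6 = 9*l^2 + l*(9*s + 21) - 54*s^2 + 93*s - 18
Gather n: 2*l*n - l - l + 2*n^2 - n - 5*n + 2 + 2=-2*l + 2*n^2 + n*(2*l - 6) + 4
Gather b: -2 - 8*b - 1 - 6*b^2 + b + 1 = -6*b^2 - 7*b - 2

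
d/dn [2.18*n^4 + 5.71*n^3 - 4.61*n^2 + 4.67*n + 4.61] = 8.72*n^3 + 17.13*n^2 - 9.22*n + 4.67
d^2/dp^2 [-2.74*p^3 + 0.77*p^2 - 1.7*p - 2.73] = 1.54 - 16.44*p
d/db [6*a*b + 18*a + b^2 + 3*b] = 6*a + 2*b + 3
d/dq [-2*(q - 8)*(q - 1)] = 18 - 4*q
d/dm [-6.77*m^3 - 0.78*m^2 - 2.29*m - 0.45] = -20.31*m^2 - 1.56*m - 2.29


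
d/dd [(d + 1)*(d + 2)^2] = (d + 2)*(3*d + 4)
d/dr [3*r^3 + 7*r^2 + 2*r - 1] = 9*r^2 + 14*r + 2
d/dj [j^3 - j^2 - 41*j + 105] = 3*j^2 - 2*j - 41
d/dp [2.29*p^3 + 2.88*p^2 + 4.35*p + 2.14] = 6.87*p^2 + 5.76*p + 4.35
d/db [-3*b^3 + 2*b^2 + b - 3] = -9*b^2 + 4*b + 1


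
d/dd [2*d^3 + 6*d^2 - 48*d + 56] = 6*d^2 + 12*d - 48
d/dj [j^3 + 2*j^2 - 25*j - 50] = 3*j^2 + 4*j - 25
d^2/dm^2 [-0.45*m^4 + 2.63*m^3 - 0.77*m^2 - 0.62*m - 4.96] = -5.4*m^2 + 15.78*m - 1.54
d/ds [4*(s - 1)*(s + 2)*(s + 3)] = 12*s^2 + 32*s + 4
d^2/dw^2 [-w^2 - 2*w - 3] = -2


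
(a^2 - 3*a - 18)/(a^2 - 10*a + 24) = (a + 3)/(a - 4)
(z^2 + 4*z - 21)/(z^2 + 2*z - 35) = (z - 3)/(z - 5)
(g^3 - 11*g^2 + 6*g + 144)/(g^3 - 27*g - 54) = (g - 8)/(g + 3)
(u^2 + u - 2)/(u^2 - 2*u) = (u^2 + u - 2)/(u*(u - 2))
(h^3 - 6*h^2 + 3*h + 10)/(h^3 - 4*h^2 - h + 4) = (h^2 - 7*h + 10)/(h^2 - 5*h + 4)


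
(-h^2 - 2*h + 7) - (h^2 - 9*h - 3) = -2*h^2 + 7*h + 10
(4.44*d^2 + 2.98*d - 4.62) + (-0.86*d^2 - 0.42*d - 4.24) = 3.58*d^2 + 2.56*d - 8.86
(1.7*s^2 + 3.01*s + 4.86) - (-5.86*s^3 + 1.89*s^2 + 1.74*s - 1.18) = 5.86*s^3 - 0.19*s^2 + 1.27*s + 6.04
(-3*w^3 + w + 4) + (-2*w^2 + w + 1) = -3*w^3 - 2*w^2 + 2*w + 5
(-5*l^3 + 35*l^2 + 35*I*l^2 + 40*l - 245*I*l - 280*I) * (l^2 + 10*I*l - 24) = -5*l^5 + 35*l^4 - 15*I*l^4 - 190*l^3 + 105*I*l^3 + 1610*l^2 - 720*I*l^2 + 1840*l + 5880*I*l + 6720*I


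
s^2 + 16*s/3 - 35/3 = (s - 5/3)*(s + 7)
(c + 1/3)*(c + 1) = c^2 + 4*c/3 + 1/3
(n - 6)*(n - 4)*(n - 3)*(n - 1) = n^4 - 14*n^3 + 67*n^2 - 126*n + 72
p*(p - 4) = p^2 - 4*p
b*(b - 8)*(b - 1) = b^3 - 9*b^2 + 8*b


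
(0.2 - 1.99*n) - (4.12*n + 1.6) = -6.11*n - 1.4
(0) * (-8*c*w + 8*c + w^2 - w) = 0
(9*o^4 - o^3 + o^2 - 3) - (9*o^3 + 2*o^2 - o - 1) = 9*o^4 - 10*o^3 - o^2 + o - 2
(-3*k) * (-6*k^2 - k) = 18*k^3 + 3*k^2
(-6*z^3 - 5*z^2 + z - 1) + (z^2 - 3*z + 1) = -6*z^3 - 4*z^2 - 2*z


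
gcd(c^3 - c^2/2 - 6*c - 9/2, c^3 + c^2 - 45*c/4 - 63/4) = c + 3/2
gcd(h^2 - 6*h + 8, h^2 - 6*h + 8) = h^2 - 6*h + 8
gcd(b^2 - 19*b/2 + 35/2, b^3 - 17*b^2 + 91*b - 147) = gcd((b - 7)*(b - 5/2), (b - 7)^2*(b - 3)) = b - 7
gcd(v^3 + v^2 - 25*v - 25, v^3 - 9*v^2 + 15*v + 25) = v^2 - 4*v - 5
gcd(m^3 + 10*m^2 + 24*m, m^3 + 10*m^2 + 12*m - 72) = m + 6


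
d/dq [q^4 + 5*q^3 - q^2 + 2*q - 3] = 4*q^3 + 15*q^2 - 2*q + 2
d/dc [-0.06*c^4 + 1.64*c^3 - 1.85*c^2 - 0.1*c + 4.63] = -0.24*c^3 + 4.92*c^2 - 3.7*c - 0.1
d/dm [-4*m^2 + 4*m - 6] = 4 - 8*m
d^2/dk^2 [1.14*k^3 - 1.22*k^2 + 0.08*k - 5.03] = 6.84*k - 2.44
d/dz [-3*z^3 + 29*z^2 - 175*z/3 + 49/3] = -9*z^2 + 58*z - 175/3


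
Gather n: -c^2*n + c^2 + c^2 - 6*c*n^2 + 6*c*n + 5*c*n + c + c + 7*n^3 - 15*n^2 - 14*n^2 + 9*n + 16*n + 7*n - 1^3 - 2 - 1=2*c^2 + 2*c + 7*n^3 + n^2*(-6*c - 29) + n*(-c^2 + 11*c + 32) - 4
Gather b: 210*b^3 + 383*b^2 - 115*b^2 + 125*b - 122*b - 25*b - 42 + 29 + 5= 210*b^3 + 268*b^2 - 22*b - 8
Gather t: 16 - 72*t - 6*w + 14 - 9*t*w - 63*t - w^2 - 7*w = t*(-9*w - 135) - w^2 - 13*w + 30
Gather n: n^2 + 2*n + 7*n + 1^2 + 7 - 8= n^2 + 9*n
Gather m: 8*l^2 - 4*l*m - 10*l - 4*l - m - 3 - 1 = 8*l^2 - 14*l + m*(-4*l - 1) - 4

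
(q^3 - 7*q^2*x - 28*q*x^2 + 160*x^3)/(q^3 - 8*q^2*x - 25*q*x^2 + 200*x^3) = (-q + 4*x)/(-q + 5*x)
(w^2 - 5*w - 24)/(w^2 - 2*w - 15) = (w - 8)/(w - 5)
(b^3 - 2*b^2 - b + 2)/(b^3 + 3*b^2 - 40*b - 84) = (b^3 - 2*b^2 - b + 2)/(b^3 + 3*b^2 - 40*b - 84)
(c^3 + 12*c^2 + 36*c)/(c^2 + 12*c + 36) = c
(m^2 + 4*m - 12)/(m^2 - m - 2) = (m + 6)/(m + 1)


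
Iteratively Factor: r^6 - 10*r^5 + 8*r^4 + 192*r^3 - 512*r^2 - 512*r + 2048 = (r - 4)*(r^5 - 6*r^4 - 16*r^3 + 128*r^2 - 512) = (r - 4)^2*(r^4 - 2*r^3 - 24*r^2 + 32*r + 128) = (r - 4)^2*(r + 2)*(r^3 - 4*r^2 - 16*r + 64) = (r - 4)^2*(r + 2)*(r + 4)*(r^2 - 8*r + 16) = (r - 4)^3*(r + 2)*(r + 4)*(r - 4)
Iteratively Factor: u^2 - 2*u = (u - 2)*(u)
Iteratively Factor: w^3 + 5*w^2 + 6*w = (w)*(w^2 + 5*w + 6) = w*(w + 2)*(w + 3)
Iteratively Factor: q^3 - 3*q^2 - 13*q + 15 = (q + 3)*(q^2 - 6*q + 5) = (q - 1)*(q + 3)*(q - 5)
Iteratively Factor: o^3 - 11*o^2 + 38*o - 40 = (o - 5)*(o^2 - 6*o + 8) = (o - 5)*(o - 2)*(o - 4)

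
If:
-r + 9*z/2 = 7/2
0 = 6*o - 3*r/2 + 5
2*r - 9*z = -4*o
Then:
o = 7/4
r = 31/3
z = 83/27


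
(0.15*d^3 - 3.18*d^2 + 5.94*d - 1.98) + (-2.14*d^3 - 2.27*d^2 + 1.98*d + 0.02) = -1.99*d^3 - 5.45*d^2 + 7.92*d - 1.96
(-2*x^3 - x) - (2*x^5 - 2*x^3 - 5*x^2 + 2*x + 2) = -2*x^5 + 5*x^2 - 3*x - 2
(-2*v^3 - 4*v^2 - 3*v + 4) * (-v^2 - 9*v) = 2*v^5 + 22*v^4 + 39*v^3 + 23*v^2 - 36*v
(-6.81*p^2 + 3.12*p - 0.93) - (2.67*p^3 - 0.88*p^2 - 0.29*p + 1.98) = -2.67*p^3 - 5.93*p^2 + 3.41*p - 2.91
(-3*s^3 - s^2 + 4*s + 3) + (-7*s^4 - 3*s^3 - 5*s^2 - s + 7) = -7*s^4 - 6*s^3 - 6*s^2 + 3*s + 10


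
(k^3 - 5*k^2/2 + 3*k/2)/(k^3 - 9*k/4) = 2*(k - 1)/(2*k + 3)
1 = 1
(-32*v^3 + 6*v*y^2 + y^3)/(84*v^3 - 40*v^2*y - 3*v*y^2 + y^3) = (16*v^2 + 8*v*y + y^2)/(-42*v^2 - v*y + y^2)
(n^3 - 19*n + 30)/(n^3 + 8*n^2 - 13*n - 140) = (n^2 - 5*n + 6)/(n^2 + 3*n - 28)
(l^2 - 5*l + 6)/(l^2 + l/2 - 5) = 2*(l - 3)/(2*l + 5)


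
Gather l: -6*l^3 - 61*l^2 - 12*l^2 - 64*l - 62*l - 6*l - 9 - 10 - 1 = -6*l^3 - 73*l^2 - 132*l - 20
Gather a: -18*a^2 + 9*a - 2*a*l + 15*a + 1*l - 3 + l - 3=-18*a^2 + a*(24 - 2*l) + 2*l - 6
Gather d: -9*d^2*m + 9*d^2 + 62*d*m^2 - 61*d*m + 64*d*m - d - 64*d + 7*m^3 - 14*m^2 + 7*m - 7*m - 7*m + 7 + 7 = d^2*(9 - 9*m) + d*(62*m^2 + 3*m - 65) + 7*m^3 - 14*m^2 - 7*m + 14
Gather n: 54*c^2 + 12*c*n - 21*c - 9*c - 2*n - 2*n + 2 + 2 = 54*c^2 - 30*c + n*(12*c - 4) + 4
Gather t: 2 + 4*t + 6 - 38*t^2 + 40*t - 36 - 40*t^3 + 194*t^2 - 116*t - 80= -40*t^3 + 156*t^2 - 72*t - 108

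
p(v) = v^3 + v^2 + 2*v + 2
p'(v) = 3*v^2 + 2*v + 2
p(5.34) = 193.47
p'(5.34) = 98.23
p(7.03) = 412.91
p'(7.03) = 164.32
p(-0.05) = 1.90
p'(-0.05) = 1.91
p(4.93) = 155.99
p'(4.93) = 84.77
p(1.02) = 6.14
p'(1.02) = 7.16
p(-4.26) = -65.68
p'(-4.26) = 47.92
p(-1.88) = -4.87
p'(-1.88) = 8.84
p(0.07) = 2.15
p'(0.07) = 2.15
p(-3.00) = -22.00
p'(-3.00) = 23.00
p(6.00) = 266.00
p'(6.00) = 122.00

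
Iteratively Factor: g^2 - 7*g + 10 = (g - 5)*(g - 2)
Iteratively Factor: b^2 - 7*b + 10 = (b - 2)*(b - 5)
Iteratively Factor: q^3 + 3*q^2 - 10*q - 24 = (q - 3)*(q^2 + 6*q + 8) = (q - 3)*(q + 2)*(q + 4)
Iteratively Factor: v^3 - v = (v)*(v^2 - 1) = v*(v - 1)*(v + 1)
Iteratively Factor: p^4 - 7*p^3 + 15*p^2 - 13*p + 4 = (p - 1)*(p^3 - 6*p^2 + 9*p - 4) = (p - 1)^2*(p^2 - 5*p + 4) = (p - 4)*(p - 1)^2*(p - 1)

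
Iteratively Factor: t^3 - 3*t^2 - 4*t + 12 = (t - 2)*(t^2 - t - 6) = (t - 2)*(t + 2)*(t - 3)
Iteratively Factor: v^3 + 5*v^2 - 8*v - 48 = (v - 3)*(v^2 + 8*v + 16) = (v - 3)*(v + 4)*(v + 4)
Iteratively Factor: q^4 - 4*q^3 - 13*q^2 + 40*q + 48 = (q + 3)*(q^3 - 7*q^2 + 8*q + 16) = (q - 4)*(q + 3)*(q^2 - 3*q - 4) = (q - 4)*(q + 1)*(q + 3)*(q - 4)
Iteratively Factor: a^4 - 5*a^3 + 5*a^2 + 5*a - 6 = (a + 1)*(a^3 - 6*a^2 + 11*a - 6) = (a - 1)*(a + 1)*(a^2 - 5*a + 6) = (a - 3)*(a - 1)*(a + 1)*(a - 2)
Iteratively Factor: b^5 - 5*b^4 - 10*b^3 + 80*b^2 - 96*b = (b - 4)*(b^4 - b^3 - 14*b^2 + 24*b) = (b - 4)*(b - 3)*(b^3 + 2*b^2 - 8*b) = (b - 4)*(b - 3)*(b + 4)*(b^2 - 2*b) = b*(b - 4)*(b - 3)*(b + 4)*(b - 2)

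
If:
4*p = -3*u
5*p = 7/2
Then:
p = 7/10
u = -14/15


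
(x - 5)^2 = x^2 - 10*x + 25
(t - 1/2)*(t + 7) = t^2 + 13*t/2 - 7/2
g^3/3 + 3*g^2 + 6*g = g*(g/3 + 1)*(g + 6)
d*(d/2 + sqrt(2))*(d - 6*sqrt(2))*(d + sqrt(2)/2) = d^4/2 - 7*sqrt(2)*d^3/4 - 14*d^2 - 6*sqrt(2)*d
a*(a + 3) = a^2 + 3*a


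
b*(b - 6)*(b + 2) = b^3 - 4*b^2 - 12*b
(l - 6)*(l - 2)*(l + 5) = l^3 - 3*l^2 - 28*l + 60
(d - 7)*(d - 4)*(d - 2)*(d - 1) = d^4 - 14*d^3 + 63*d^2 - 106*d + 56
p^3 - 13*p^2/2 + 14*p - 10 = (p - 5/2)*(p - 2)^2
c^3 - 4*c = c*(c - 2)*(c + 2)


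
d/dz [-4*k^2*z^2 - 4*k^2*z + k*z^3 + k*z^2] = k*(-8*k*z - 4*k + 3*z^2 + 2*z)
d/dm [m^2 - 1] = 2*m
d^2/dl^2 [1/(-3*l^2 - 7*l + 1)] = 2*(9*l^2 + 21*l - (6*l + 7)^2 - 3)/(3*l^2 + 7*l - 1)^3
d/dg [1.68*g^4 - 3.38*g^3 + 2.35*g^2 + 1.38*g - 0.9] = 6.72*g^3 - 10.14*g^2 + 4.7*g + 1.38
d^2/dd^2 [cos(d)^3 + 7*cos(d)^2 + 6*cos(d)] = -27*cos(d)/4 - 14*cos(2*d) - 9*cos(3*d)/4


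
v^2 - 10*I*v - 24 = (v - 6*I)*(v - 4*I)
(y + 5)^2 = y^2 + 10*y + 25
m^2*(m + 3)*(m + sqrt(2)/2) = m^4 + sqrt(2)*m^3/2 + 3*m^3 + 3*sqrt(2)*m^2/2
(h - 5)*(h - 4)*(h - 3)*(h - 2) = h^4 - 14*h^3 + 71*h^2 - 154*h + 120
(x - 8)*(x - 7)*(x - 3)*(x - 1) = x^4 - 19*x^3 + 119*x^2 - 269*x + 168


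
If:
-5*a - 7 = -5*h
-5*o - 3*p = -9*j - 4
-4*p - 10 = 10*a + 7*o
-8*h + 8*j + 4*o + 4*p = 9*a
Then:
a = 116*p/1831 - 8448/9155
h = 116*p/1831 + 4369/9155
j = -63*p/1831 - 926/1831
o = -1212*p/1831 - 202/1831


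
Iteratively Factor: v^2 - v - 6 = (v - 3)*(v + 2)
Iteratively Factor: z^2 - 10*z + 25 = (z - 5)*(z - 5)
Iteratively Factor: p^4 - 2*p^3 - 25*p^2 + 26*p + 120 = (p + 4)*(p^3 - 6*p^2 - p + 30) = (p + 2)*(p + 4)*(p^2 - 8*p + 15) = (p - 3)*(p + 2)*(p + 4)*(p - 5)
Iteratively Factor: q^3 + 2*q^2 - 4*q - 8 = (q - 2)*(q^2 + 4*q + 4) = (q - 2)*(q + 2)*(q + 2)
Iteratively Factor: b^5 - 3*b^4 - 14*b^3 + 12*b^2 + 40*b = (b - 2)*(b^4 - b^3 - 16*b^2 - 20*b) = (b - 2)*(b + 2)*(b^3 - 3*b^2 - 10*b) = b*(b - 2)*(b + 2)*(b^2 - 3*b - 10) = b*(b - 5)*(b - 2)*(b + 2)*(b + 2)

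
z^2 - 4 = (z - 2)*(z + 2)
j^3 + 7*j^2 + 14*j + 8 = (j + 1)*(j + 2)*(j + 4)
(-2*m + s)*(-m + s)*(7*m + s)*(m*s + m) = 14*m^4*s + 14*m^4 - 19*m^3*s^2 - 19*m^3*s + 4*m^2*s^3 + 4*m^2*s^2 + m*s^4 + m*s^3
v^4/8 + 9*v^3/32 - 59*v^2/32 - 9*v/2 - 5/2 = (v/4 + 1)*(v/2 + 1/2)*(v - 4)*(v + 5/4)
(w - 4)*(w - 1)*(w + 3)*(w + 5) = w^4 + 3*w^3 - 21*w^2 - 43*w + 60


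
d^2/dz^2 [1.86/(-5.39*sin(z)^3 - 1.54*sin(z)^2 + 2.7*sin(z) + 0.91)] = ((-2.49705*sin(z) + 22.55715*sin(3*z) + 5.7288*cos(2*z))*(5.39*sin(z)^3 + 1.54*sin(z)^2 - 2.7*sin(z) - 0.91) - 972.664308*(0.19047619047619*sin(z) - 1.0*cos(z)^2 + 0.833024118738404)^2*cos(z)^2)/(5.39*sin(z)^3 + 1.54*sin(z)^2 - 2.7*sin(z) - 0.91)^3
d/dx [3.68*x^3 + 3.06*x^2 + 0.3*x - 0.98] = 11.04*x^2 + 6.12*x + 0.3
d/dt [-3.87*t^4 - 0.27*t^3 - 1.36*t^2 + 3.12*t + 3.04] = -15.48*t^3 - 0.81*t^2 - 2.72*t + 3.12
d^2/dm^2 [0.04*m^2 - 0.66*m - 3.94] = 0.0800000000000000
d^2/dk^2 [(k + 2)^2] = 2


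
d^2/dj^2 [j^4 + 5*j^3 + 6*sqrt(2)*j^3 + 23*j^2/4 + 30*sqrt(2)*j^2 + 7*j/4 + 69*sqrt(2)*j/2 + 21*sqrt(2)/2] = 12*j^2 + 30*j + 36*sqrt(2)*j + 23/2 + 60*sqrt(2)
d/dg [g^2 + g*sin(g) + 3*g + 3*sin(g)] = g*cos(g) + 2*g + sin(g) + 3*cos(g) + 3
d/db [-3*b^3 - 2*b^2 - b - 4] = -9*b^2 - 4*b - 1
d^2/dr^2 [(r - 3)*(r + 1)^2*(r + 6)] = 12*r^2 + 30*r - 22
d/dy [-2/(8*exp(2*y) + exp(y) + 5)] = (32*exp(y) + 2)*exp(y)/(8*exp(2*y) + exp(y) + 5)^2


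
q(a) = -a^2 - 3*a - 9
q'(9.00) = -21.00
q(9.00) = -117.00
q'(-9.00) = 15.00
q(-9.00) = -63.00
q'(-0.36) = -2.28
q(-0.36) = -8.05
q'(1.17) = -5.34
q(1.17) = -13.88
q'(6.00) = -15.00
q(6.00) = -63.00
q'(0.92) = -4.84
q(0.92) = -12.61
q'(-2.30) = 1.60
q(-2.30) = -7.39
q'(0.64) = -4.28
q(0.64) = -11.33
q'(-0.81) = -1.38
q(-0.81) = -7.23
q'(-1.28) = -0.44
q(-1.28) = -6.80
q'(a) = -2*a - 3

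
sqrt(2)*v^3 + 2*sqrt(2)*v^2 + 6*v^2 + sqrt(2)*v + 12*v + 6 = (v + 1)*(v + 3*sqrt(2))*(sqrt(2)*v + sqrt(2))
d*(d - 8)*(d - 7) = d^3 - 15*d^2 + 56*d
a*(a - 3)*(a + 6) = a^3 + 3*a^2 - 18*a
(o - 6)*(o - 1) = o^2 - 7*o + 6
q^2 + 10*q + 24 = (q + 4)*(q + 6)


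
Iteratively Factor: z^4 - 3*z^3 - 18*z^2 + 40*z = (z - 2)*(z^3 - z^2 - 20*z) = (z - 5)*(z - 2)*(z^2 + 4*z) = z*(z - 5)*(z - 2)*(z + 4)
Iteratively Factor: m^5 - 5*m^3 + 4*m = (m - 2)*(m^4 + 2*m^3 - m^2 - 2*m) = (m - 2)*(m + 2)*(m^3 - m) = m*(m - 2)*(m + 2)*(m^2 - 1) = m*(m - 2)*(m + 1)*(m + 2)*(m - 1)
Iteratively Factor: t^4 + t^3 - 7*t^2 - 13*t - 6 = (t + 1)*(t^3 - 7*t - 6) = (t + 1)^2*(t^2 - t - 6) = (t - 3)*(t + 1)^2*(t + 2)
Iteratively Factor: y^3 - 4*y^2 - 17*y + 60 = (y - 3)*(y^2 - y - 20) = (y - 3)*(y + 4)*(y - 5)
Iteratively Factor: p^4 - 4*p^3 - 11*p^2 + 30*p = (p - 2)*(p^3 - 2*p^2 - 15*p) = p*(p - 2)*(p^2 - 2*p - 15) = p*(p - 5)*(p - 2)*(p + 3)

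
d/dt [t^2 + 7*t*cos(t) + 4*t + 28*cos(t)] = -7*t*sin(t) + 2*t - 28*sin(t) + 7*cos(t) + 4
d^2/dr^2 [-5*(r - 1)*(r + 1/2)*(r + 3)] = -30*r - 25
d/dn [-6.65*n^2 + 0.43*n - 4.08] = 0.43 - 13.3*n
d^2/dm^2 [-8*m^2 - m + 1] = -16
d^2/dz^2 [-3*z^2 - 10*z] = -6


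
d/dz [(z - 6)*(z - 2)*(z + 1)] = 3*z^2 - 14*z + 4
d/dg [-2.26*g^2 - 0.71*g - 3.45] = -4.52*g - 0.71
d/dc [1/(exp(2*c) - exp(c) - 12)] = (1 - 2*exp(c))*exp(c)/(-exp(2*c) + exp(c) + 12)^2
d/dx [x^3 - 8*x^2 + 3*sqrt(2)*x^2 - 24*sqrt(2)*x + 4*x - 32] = 3*x^2 - 16*x + 6*sqrt(2)*x - 24*sqrt(2) + 4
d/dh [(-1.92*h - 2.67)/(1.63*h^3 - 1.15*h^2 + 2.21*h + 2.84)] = (6.2592*h^3 + 10.8483*h^2 - 6.141*h + 0.4479)/(2.6569*h^6 - 3.749*h^5 + 8.5271*h^4 + 4.1754*h^3 - 1.6479*h^2 + 12.5528*h + 8.0656)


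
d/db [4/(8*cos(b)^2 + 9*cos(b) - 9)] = 4*(16*cos(b) + 9)*sin(b)/(8*cos(b)^2 + 9*cos(b) - 9)^2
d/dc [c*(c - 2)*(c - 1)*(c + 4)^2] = 5*c^4 + 20*c^3 - 18*c^2 - 64*c + 32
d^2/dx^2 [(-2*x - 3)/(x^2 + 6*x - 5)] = 2*(-4*(x + 3)^2*(2*x + 3) + 3*(2*x + 5)*(x^2 + 6*x - 5))/(x^2 + 6*x - 5)^3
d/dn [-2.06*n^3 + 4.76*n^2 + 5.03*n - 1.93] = -6.18*n^2 + 9.52*n + 5.03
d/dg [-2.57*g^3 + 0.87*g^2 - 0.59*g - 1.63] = -7.71*g^2 + 1.74*g - 0.59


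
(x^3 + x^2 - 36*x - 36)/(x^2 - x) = (x^3 + x^2 - 36*x - 36)/(x*(x - 1))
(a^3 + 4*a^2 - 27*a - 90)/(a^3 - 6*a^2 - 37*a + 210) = (a + 3)/(a - 7)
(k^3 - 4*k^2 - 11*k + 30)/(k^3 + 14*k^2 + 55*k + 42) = (k^3 - 4*k^2 - 11*k + 30)/(k^3 + 14*k^2 + 55*k + 42)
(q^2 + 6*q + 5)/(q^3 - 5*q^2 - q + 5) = (q + 5)/(q^2 - 6*q + 5)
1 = 1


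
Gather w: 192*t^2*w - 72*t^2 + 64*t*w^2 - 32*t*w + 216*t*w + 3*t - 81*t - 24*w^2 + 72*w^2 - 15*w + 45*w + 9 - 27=-72*t^2 - 78*t + w^2*(64*t + 48) + w*(192*t^2 + 184*t + 30) - 18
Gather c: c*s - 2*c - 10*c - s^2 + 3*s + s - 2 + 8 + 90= c*(s - 12) - s^2 + 4*s + 96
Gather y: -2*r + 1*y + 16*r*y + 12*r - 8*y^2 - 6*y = 10*r - 8*y^2 + y*(16*r - 5)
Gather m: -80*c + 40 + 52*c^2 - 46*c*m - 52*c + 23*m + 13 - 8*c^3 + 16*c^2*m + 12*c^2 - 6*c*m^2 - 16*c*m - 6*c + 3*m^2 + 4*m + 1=-8*c^3 + 64*c^2 - 138*c + m^2*(3 - 6*c) + m*(16*c^2 - 62*c + 27) + 54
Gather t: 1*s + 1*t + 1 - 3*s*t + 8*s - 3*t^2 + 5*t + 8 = 9*s - 3*t^2 + t*(6 - 3*s) + 9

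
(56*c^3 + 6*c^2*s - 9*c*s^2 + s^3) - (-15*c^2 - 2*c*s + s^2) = 56*c^3 + 6*c^2*s + 15*c^2 - 9*c*s^2 + 2*c*s + s^3 - s^2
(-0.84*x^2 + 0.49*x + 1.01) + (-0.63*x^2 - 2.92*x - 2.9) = -1.47*x^2 - 2.43*x - 1.89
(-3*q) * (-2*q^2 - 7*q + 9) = 6*q^3 + 21*q^2 - 27*q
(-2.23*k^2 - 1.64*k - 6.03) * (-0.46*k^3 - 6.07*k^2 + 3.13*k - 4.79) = 1.0258*k^5 + 14.2905*k^4 + 5.7487*k^3 + 42.1506*k^2 - 11.0183*k + 28.8837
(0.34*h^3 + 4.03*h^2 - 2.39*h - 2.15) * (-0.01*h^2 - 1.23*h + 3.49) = -0.0034*h^5 - 0.4585*h^4 - 3.7464*h^3 + 17.0259*h^2 - 5.6966*h - 7.5035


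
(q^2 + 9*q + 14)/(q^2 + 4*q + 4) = (q + 7)/(q + 2)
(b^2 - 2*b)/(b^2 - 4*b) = (b - 2)/(b - 4)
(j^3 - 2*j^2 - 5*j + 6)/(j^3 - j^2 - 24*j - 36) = (j^2 - 4*j + 3)/(j^2 - 3*j - 18)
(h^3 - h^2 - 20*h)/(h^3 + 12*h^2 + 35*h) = (h^2 - h - 20)/(h^2 + 12*h + 35)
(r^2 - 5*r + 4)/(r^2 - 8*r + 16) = (r - 1)/(r - 4)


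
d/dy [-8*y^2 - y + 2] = -16*y - 1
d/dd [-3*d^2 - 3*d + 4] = -6*d - 3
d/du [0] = 0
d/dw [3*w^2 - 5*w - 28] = 6*w - 5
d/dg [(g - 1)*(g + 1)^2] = (g + 1)*(3*g - 1)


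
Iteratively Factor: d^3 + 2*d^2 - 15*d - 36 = (d + 3)*(d^2 - d - 12) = (d - 4)*(d + 3)*(d + 3)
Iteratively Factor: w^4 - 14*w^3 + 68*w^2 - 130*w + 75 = (w - 1)*(w^3 - 13*w^2 + 55*w - 75) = (w - 3)*(w - 1)*(w^2 - 10*w + 25) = (w - 5)*(w - 3)*(w - 1)*(w - 5)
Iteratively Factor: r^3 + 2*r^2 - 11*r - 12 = (r - 3)*(r^2 + 5*r + 4) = (r - 3)*(r + 1)*(r + 4)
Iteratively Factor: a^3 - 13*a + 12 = (a - 1)*(a^2 + a - 12) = (a - 3)*(a - 1)*(a + 4)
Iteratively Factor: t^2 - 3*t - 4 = (t + 1)*(t - 4)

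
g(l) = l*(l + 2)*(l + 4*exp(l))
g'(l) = l*(l + 2)*(4*exp(l) + 1) + l*(l + 4*exp(l)) + (l + 2)*(l + 4*exp(l))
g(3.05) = 1347.89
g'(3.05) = 2025.16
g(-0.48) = -1.46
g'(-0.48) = -0.46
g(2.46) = 540.67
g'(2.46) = 865.67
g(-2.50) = -2.71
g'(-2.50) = 8.18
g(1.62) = 128.03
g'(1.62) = 238.80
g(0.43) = 6.87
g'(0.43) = 26.29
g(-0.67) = -1.23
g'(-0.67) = -1.81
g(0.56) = 10.84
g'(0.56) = 35.07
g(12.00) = 109373235.83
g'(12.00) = 126298198.14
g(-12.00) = -1440.00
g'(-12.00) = 384.00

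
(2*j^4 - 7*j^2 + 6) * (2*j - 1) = 4*j^5 - 2*j^4 - 14*j^3 + 7*j^2 + 12*j - 6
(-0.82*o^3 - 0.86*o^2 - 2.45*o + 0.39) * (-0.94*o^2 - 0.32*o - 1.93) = 0.7708*o^5 + 1.0708*o^4 + 4.1608*o^3 + 2.0772*o^2 + 4.6037*o - 0.7527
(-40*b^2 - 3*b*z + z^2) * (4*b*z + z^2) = -160*b^3*z - 52*b^2*z^2 + b*z^3 + z^4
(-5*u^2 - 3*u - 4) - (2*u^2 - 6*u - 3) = -7*u^2 + 3*u - 1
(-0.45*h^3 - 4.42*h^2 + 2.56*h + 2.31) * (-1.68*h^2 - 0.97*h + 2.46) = 0.756*h^5 + 7.8621*h^4 - 1.1204*h^3 - 17.2372*h^2 + 4.0569*h + 5.6826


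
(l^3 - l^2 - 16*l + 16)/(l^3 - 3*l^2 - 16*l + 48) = (l - 1)/(l - 3)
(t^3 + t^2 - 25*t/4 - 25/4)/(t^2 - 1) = (t^2 - 25/4)/(t - 1)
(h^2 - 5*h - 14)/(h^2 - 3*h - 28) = (h + 2)/(h + 4)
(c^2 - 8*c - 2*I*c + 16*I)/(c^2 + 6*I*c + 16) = (c - 8)/(c + 8*I)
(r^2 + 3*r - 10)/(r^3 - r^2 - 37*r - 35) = (r - 2)/(r^2 - 6*r - 7)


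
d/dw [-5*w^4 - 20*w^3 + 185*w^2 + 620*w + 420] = -20*w^3 - 60*w^2 + 370*w + 620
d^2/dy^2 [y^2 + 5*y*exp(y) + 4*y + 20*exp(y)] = 5*y*exp(y) + 30*exp(y) + 2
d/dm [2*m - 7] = 2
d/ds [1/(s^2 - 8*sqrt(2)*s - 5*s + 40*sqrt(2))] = (-2*s + 5 + 8*sqrt(2))/(s^2 - 8*sqrt(2)*s - 5*s + 40*sqrt(2))^2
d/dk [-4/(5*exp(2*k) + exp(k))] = 4*(10*exp(k) + 1)*exp(-k)/(5*exp(k) + 1)^2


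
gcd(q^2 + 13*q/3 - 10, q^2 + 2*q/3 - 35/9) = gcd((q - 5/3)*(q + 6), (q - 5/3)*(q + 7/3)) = q - 5/3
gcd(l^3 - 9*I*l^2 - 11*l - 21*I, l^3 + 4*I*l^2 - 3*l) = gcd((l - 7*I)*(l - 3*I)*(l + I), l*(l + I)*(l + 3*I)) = l + I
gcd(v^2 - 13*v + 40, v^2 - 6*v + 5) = v - 5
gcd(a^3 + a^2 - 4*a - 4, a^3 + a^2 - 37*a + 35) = 1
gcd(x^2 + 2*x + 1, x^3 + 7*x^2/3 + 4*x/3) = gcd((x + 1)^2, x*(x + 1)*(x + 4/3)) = x + 1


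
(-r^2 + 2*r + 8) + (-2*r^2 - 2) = -3*r^2 + 2*r + 6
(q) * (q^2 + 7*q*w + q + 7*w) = q^3 + 7*q^2*w + q^2 + 7*q*w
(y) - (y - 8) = 8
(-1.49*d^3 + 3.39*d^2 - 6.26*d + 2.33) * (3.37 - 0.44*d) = 0.6556*d^4 - 6.5129*d^3 + 14.1787*d^2 - 22.1214*d + 7.8521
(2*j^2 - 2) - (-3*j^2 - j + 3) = 5*j^2 + j - 5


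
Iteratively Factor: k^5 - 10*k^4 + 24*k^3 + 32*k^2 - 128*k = (k + 2)*(k^4 - 12*k^3 + 48*k^2 - 64*k) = (k - 4)*(k + 2)*(k^3 - 8*k^2 + 16*k) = (k - 4)^2*(k + 2)*(k^2 - 4*k) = k*(k - 4)^2*(k + 2)*(k - 4)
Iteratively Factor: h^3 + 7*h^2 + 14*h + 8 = (h + 2)*(h^2 + 5*h + 4) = (h + 1)*(h + 2)*(h + 4)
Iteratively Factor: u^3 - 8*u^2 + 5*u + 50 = (u - 5)*(u^2 - 3*u - 10) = (u - 5)*(u + 2)*(u - 5)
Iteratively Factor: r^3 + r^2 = (r)*(r^2 + r) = r^2*(r + 1)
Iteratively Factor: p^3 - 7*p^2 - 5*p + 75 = (p - 5)*(p^2 - 2*p - 15) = (p - 5)*(p + 3)*(p - 5)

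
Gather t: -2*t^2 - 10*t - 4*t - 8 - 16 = -2*t^2 - 14*t - 24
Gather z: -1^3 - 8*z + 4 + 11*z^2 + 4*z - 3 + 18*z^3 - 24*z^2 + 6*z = 18*z^3 - 13*z^2 + 2*z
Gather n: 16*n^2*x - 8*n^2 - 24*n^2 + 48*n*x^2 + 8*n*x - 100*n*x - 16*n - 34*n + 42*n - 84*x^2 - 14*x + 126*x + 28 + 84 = n^2*(16*x - 32) + n*(48*x^2 - 92*x - 8) - 84*x^2 + 112*x + 112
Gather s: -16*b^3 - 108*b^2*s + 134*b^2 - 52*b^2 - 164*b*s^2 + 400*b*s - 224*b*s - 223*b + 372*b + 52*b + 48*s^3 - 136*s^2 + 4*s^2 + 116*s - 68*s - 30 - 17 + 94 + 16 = -16*b^3 + 82*b^2 + 201*b + 48*s^3 + s^2*(-164*b - 132) + s*(-108*b^2 + 176*b + 48) + 63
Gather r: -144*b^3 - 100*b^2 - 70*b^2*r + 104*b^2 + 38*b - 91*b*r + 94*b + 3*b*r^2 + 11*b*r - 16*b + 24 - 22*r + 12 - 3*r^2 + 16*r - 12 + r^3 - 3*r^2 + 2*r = -144*b^3 + 4*b^2 + 116*b + r^3 + r^2*(3*b - 6) + r*(-70*b^2 - 80*b - 4) + 24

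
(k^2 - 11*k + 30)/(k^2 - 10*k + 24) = (k - 5)/(k - 4)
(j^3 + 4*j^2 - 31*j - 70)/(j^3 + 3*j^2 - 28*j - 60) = (j + 7)/(j + 6)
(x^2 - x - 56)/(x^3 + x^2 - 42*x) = (x - 8)/(x*(x - 6))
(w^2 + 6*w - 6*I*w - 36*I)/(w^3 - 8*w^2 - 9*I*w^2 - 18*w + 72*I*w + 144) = (w + 6)/(w^2 - w*(8 + 3*I) + 24*I)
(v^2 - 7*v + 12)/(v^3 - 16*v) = (v - 3)/(v*(v + 4))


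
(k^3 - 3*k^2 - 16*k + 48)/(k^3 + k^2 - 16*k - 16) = (k - 3)/(k + 1)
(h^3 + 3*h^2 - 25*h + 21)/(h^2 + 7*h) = h - 4 + 3/h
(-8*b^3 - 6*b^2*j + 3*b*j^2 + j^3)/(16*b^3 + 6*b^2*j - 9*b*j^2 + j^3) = (-4*b - j)/(8*b - j)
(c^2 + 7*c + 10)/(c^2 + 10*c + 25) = (c + 2)/(c + 5)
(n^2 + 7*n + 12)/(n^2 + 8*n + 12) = (n^2 + 7*n + 12)/(n^2 + 8*n + 12)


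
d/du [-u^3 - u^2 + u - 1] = -3*u^2 - 2*u + 1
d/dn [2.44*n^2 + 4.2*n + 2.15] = 4.88*n + 4.2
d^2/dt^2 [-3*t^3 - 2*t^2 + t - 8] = -18*t - 4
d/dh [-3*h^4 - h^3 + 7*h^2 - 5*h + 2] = -12*h^3 - 3*h^2 + 14*h - 5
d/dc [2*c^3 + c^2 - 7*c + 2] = 6*c^2 + 2*c - 7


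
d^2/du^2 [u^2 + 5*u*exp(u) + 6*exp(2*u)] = 5*u*exp(u) + 24*exp(2*u) + 10*exp(u) + 2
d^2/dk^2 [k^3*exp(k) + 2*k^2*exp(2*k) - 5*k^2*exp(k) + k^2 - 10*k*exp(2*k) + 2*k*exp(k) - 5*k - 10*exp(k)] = k^3*exp(k) + 8*k^2*exp(2*k) + k^2*exp(k) - 24*k*exp(2*k) - 12*k*exp(k) - 36*exp(2*k) - 16*exp(k) + 2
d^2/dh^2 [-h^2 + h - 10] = -2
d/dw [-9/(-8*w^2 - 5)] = -144*w/(8*w^2 + 5)^2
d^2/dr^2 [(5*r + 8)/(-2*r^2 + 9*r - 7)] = 2*(-(4*r - 9)^2*(5*r + 8) + (30*r - 29)*(2*r^2 - 9*r + 7))/(2*r^2 - 9*r + 7)^3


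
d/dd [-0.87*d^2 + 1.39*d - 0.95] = 1.39 - 1.74*d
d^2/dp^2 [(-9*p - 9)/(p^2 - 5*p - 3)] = 18*((p + 1)*(2*p - 5)^2 + (3*p - 4)*(-p^2 + 5*p + 3))/(-p^2 + 5*p + 3)^3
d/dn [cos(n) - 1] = -sin(n)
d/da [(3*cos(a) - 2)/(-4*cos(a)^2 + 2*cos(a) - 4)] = (-3*cos(a)^2 + 4*cos(a) + 2)*sin(a)/(cos(a) - cos(2*a) - 3)^2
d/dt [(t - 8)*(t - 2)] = 2*t - 10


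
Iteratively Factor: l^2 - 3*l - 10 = (l - 5)*(l + 2)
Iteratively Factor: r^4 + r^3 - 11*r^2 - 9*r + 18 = (r - 1)*(r^3 + 2*r^2 - 9*r - 18) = (r - 1)*(r + 3)*(r^2 - r - 6) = (r - 3)*(r - 1)*(r + 3)*(r + 2)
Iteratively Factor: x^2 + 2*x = (x)*(x + 2)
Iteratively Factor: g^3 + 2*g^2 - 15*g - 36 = (g + 3)*(g^2 - g - 12) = (g - 4)*(g + 3)*(g + 3)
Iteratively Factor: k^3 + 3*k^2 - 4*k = (k)*(k^2 + 3*k - 4) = k*(k + 4)*(k - 1)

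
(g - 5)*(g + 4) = g^2 - g - 20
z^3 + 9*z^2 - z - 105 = (z - 3)*(z + 5)*(z + 7)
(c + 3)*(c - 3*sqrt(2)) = c^2 - 3*sqrt(2)*c + 3*c - 9*sqrt(2)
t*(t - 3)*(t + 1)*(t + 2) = t^4 - 7*t^2 - 6*t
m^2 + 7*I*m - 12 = (m + 3*I)*(m + 4*I)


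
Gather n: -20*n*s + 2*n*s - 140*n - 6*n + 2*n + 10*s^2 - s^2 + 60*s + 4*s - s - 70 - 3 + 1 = n*(-18*s - 144) + 9*s^2 + 63*s - 72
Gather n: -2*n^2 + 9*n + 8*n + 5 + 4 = -2*n^2 + 17*n + 9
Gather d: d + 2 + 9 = d + 11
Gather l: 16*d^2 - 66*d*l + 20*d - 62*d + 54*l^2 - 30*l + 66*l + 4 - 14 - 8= 16*d^2 - 42*d + 54*l^2 + l*(36 - 66*d) - 18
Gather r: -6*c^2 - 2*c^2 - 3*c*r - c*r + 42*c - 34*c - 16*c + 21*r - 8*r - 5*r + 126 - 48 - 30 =-8*c^2 - 8*c + r*(8 - 4*c) + 48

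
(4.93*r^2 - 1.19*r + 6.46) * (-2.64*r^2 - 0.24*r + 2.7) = -13.0152*r^4 + 1.9584*r^3 - 3.4578*r^2 - 4.7634*r + 17.442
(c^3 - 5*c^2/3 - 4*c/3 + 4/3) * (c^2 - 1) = c^5 - 5*c^4/3 - 7*c^3/3 + 3*c^2 + 4*c/3 - 4/3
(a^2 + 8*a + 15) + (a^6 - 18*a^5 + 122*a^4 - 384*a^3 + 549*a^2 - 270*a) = a^6 - 18*a^5 + 122*a^4 - 384*a^3 + 550*a^2 - 262*a + 15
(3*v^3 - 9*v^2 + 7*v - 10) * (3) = 9*v^3 - 27*v^2 + 21*v - 30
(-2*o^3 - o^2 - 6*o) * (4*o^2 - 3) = -8*o^5 - 4*o^4 - 18*o^3 + 3*o^2 + 18*o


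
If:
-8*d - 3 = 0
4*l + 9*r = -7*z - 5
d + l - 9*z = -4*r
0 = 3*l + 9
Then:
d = -3/8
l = -3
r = 693/872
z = -19/872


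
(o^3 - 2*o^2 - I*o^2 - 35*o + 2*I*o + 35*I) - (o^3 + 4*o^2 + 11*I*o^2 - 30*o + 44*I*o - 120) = -6*o^2 - 12*I*o^2 - 5*o - 42*I*o + 120 + 35*I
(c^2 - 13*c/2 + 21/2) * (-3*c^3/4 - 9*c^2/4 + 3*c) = -3*c^5/4 + 21*c^4/8 + 39*c^3/4 - 345*c^2/8 + 63*c/2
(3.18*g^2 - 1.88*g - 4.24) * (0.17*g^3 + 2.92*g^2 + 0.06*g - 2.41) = 0.5406*g^5 + 8.966*g^4 - 6.0196*g^3 - 20.1574*g^2 + 4.2764*g + 10.2184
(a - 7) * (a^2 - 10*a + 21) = a^3 - 17*a^2 + 91*a - 147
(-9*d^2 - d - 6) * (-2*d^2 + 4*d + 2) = 18*d^4 - 34*d^3 - 10*d^2 - 26*d - 12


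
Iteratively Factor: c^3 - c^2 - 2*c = (c)*(c^2 - c - 2) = c*(c + 1)*(c - 2)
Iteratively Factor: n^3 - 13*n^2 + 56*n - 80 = (n - 4)*(n^2 - 9*n + 20) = (n - 5)*(n - 4)*(n - 4)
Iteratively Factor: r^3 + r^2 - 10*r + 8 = (r - 1)*(r^2 + 2*r - 8) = (r - 2)*(r - 1)*(r + 4)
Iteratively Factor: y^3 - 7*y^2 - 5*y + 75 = (y + 3)*(y^2 - 10*y + 25) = (y - 5)*(y + 3)*(y - 5)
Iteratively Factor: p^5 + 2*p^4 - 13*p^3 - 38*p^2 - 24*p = (p - 4)*(p^4 + 6*p^3 + 11*p^2 + 6*p) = (p - 4)*(p + 3)*(p^3 + 3*p^2 + 2*p) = (p - 4)*(p + 1)*(p + 3)*(p^2 + 2*p) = p*(p - 4)*(p + 1)*(p + 3)*(p + 2)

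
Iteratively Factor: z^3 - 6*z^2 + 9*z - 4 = (z - 1)*(z^2 - 5*z + 4) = (z - 4)*(z - 1)*(z - 1)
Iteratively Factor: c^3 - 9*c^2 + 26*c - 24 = (c - 2)*(c^2 - 7*c + 12) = (c - 4)*(c - 2)*(c - 3)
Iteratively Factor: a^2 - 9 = (a - 3)*(a + 3)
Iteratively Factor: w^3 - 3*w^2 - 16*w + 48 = (w - 3)*(w^2 - 16) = (w - 4)*(w - 3)*(w + 4)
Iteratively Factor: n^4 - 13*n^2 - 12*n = (n + 1)*(n^3 - n^2 - 12*n) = (n - 4)*(n + 1)*(n^2 + 3*n) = (n - 4)*(n + 1)*(n + 3)*(n)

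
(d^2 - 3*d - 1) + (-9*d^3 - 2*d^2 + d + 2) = -9*d^3 - d^2 - 2*d + 1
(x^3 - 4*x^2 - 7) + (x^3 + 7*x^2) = 2*x^3 + 3*x^2 - 7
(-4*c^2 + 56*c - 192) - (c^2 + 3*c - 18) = -5*c^2 + 53*c - 174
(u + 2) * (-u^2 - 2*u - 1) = -u^3 - 4*u^2 - 5*u - 2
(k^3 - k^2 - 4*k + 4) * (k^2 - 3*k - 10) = k^5 - 4*k^4 - 11*k^3 + 26*k^2 + 28*k - 40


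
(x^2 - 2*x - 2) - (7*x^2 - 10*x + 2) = -6*x^2 + 8*x - 4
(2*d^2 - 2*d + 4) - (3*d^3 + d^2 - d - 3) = -3*d^3 + d^2 - d + 7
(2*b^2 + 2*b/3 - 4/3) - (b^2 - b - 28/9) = b^2 + 5*b/3 + 16/9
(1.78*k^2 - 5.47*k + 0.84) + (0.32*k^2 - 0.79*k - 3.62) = 2.1*k^2 - 6.26*k - 2.78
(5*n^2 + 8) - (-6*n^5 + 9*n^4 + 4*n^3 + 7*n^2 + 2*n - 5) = 6*n^5 - 9*n^4 - 4*n^3 - 2*n^2 - 2*n + 13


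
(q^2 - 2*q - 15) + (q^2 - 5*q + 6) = 2*q^2 - 7*q - 9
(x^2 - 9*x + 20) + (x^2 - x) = 2*x^2 - 10*x + 20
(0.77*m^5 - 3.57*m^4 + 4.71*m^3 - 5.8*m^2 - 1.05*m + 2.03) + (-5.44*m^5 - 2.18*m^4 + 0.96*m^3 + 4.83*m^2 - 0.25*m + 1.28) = -4.67*m^5 - 5.75*m^4 + 5.67*m^3 - 0.97*m^2 - 1.3*m + 3.31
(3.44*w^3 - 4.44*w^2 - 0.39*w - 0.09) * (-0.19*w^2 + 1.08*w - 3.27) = -0.6536*w^5 + 4.5588*w^4 - 15.9699*w^3 + 14.1147*w^2 + 1.1781*w + 0.2943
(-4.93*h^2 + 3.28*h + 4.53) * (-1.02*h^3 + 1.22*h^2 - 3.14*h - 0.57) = 5.0286*h^5 - 9.3602*h^4 + 14.8612*h^3 - 1.9625*h^2 - 16.0938*h - 2.5821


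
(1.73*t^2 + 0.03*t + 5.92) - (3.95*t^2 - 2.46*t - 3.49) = -2.22*t^2 + 2.49*t + 9.41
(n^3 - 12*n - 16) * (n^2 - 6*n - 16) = n^5 - 6*n^4 - 28*n^3 + 56*n^2 + 288*n + 256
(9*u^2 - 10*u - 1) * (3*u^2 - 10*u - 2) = 27*u^4 - 120*u^3 + 79*u^2 + 30*u + 2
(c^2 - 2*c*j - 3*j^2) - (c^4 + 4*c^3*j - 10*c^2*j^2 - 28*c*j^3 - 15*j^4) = -c^4 - 4*c^3*j + 10*c^2*j^2 + c^2 + 28*c*j^3 - 2*c*j + 15*j^4 - 3*j^2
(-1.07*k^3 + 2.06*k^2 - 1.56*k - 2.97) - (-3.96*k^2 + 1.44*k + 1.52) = -1.07*k^3 + 6.02*k^2 - 3.0*k - 4.49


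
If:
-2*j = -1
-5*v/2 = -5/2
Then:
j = 1/2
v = 1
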